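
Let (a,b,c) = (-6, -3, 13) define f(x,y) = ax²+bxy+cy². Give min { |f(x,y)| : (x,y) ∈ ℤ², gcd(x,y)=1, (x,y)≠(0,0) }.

descent: ρ → (13,3,-6)
descent: ρ → (-6,9,10)  [lands on river]
river: ρ → (10,11,-5)
river: ρ → (-5,9,12)
river: ρ → (12,15,-2)
river: ρ → (-2,17,4)
river: ρ → (4,15,-6)
closes: descent 2, river 6
min |a| on river = 2

2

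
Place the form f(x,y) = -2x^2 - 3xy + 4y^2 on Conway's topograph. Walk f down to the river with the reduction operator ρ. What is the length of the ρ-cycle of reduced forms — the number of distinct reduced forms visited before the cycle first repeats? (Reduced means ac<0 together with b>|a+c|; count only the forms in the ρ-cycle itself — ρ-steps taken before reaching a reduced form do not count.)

D = 41, ⌊√D⌋ = 6
descent: ρ → (4,3,-2)  [lands on river]
river: ρ → (-2,5,2)
river: ρ → (2,3,-4)
river: ρ → (-4,5,1)
river: ρ → (1,5,-4)
river: ρ → (-4,3,2)
river: ρ → (2,5,-2)
river: ρ → (-2,3,4)
river: ρ → (4,5,-1)
river: ρ → (-1,5,4)
ρ-cycle length = 10 (tail of 1 descent step not counted)

10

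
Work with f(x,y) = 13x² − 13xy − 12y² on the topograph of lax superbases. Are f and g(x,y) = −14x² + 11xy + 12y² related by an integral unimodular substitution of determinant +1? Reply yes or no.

D₁ = 793, D₂ = 793
river cycle of f (length 12): (-12, 13, 13), (13, 13, -12), (-12, 11, 14), (14, 17, -9), (-9, 19, 12), (12, 5, -16), (-16, 27, 1), (1, 27, -16), (-16, 5, 12), (12, 19, -9), … (2 more)
river cycle of g (length 12): (12, 13, -13), (-13, 13, 12), (12, 11, -14), (-14, 17, 9), (9, 19, -12), (-12, 5, 16), (16, 27, -1), (-1, 27, 16), (16, 5, -12), (-12, 19, 9), … (2 more)
cycles differ ⇒ inequivalent

no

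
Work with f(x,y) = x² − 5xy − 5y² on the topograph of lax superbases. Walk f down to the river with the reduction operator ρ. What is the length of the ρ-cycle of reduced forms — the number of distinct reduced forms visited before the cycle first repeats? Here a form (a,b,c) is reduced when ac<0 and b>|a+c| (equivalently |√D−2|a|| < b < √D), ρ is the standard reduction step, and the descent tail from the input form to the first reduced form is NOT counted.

D = 45, ⌊√D⌋ = 6
descent: ρ → (-5,5,1)  [lands on river]
river: ρ → (1,5,-5)
ρ-cycle length = 2 (tail of 1 descent step not counted)

2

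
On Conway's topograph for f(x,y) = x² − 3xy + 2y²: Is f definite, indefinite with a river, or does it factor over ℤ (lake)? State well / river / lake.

D = b²−4ac = (-3)² − 4·1·2 = 1
D = 1² is a perfect square ⇒ form factors over ℤ ⇒ lakes

lake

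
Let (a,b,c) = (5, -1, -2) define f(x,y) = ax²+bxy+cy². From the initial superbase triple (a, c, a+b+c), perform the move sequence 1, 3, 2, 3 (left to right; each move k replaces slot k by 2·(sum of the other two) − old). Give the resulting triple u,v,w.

start (5,-2,2) = (f(1,0),f(0,1),f(1,1))
replace slot 1: 2·((-2)+2) − 5 = -5 → (-5,-2,2)
replace slot 3: 2·((-5)+(-2)) − 2 = -16 → (-5,-2,-16)
replace slot 2: 2·((-5)+(-16)) − (-2) = -40 → (-5,-40,-16)
replace slot 3: 2·((-5)+(-40)) − (-16) = -74 → (-5,-40,-74)

-5,-40,-74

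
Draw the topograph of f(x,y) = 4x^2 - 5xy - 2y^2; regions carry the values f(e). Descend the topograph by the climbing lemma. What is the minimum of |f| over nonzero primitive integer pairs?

descent: ρ → (-2,5,4)  [lands on river]
river: ρ → (4,3,-3)
river: ρ → (-3,3,4)
river: ρ → (4,5,-2)
river: ρ → (-2,7,1)
river: ρ → (1,7,-2)
closes: descent 1, river 6
min |a| on river = 1

1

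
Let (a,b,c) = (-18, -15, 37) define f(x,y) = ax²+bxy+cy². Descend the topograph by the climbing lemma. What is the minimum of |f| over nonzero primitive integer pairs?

descent: ρ → (37,15,-18)
descent: ρ → (-18,21,34)  [lands on river]
river: ρ → (34,47,-5)
river: ρ → (-5,53,4)
river: ρ → (4,51,-18)
closes: descent 2, river 4
min |a| on river = 4

4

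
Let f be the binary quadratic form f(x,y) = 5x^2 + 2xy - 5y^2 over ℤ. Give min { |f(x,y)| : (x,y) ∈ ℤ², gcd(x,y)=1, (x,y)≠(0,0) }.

river: ρ → (-5,8,2)
river: ρ → (2,8,-5)
river: ρ → (-5,2,5)
river: ρ → (5,8,-2)
river: ρ → (-2,8,5)
river: ρ → (5,2,-5)
closes: descent 0, river 6
min |a| on river = 2

2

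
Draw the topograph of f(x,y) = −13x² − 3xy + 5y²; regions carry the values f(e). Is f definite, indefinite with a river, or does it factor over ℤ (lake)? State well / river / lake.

D = b²−4ac = (-3)² − 4·(-13)·5 = 269
D > 0 non-square ⇒ indefinite ⇒ periodic river

river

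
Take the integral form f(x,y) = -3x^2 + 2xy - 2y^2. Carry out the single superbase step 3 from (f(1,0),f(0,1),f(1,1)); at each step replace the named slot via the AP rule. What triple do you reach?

start (-3,-2,-3) = (f(1,0),f(0,1),f(1,1))
replace slot 3: 2·((-3)+(-2)) − (-3) = -7 → (-3,-2,-7)

-3,-2,-7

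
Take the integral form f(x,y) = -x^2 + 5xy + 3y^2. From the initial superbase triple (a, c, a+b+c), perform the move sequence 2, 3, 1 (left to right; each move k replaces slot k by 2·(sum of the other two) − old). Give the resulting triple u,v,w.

start (-1,3,7) = (f(1,0),f(0,1),f(1,1))
replace slot 2: 2·((-1)+7) − 3 = 9 → (-1,9,7)
replace slot 3: 2·((-1)+9) − 7 = 9 → (-1,9,9)
replace slot 1: 2·(9+9) − (-1) = 37 → (37,9,9)

37,9,9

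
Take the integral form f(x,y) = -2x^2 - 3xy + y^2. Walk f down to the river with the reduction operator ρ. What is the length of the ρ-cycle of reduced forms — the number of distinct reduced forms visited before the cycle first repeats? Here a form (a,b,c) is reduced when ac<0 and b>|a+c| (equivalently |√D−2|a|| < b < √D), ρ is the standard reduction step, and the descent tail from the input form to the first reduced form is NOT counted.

D = 17, ⌊√D⌋ = 4
descent: ρ → (1,3,-2)  [lands on river]
river: ρ → (-2,1,2)
river: ρ → (2,3,-1)
river: ρ → (-1,3,2)
river: ρ → (2,1,-2)
river: ρ → (-2,3,1)
ρ-cycle length = 6 (tail of 1 descent step not counted)

6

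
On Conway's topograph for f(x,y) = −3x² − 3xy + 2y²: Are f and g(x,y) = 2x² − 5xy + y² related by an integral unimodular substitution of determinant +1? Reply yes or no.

D₁ = 33, D₂ = 17
discriminants differ ⇒ not SL₂(ℤ)-equivalent

no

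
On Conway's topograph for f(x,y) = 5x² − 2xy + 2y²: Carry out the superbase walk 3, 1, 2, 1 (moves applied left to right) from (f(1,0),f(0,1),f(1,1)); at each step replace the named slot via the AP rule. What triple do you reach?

start (5,2,5) = (f(1,0),f(0,1),f(1,1))
replace slot 3: 2·(5+2) − 5 = 9 → (5,2,9)
replace slot 1: 2·(2+9) − 5 = 17 → (17,2,9)
replace slot 2: 2·(17+9) − 2 = 50 → (17,50,9)
replace slot 1: 2·(50+9) − 17 = 101 → (101,50,9)

101,50,9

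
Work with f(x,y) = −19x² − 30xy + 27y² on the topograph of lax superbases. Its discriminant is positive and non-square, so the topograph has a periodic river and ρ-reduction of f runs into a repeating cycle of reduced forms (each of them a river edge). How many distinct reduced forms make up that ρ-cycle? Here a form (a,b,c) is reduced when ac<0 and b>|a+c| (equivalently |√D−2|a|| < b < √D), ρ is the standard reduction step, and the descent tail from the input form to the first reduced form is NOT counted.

D = 2952, ⌊√D⌋ = 54
descent: ρ → (27,30,-19)  [lands on river]
river: ρ → (-19,46,11)
river: ρ → (11,42,-27)
river: ρ → (-27,12,26)
river: ρ → (26,40,-13)
river: ρ → (-13,38,29)
river: ρ → (29,20,-22)
river: ρ → (-22,24,27)
ρ-cycle length = 8 (tail of 1 descent step not counted)

8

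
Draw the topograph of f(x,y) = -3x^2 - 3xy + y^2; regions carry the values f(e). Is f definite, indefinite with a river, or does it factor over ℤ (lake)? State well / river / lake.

D = b²−4ac = (-3)² − 4·(-3)·1 = 21
D > 0 non-square ⇒ indefinite ⇒ periodic river

river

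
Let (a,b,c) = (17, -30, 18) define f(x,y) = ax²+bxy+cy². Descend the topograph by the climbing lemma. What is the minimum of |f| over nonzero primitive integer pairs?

translate: b→4 (≡-30 mod 34), so (17,-30,18)→(17,4,5)
flip: (17,4,5)→(5,-4,17)
reduced (well bottom): (5,-4,17) with a≤c, −a<b≤a
well minimum = a = 5

5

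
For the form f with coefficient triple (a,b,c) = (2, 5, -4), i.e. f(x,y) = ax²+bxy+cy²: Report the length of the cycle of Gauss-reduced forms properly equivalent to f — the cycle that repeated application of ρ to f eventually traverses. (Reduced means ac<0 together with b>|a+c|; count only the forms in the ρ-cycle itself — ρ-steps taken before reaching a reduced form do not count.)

D = 57, ⌊√D⌋ = 7
river: ρ → (-4,3,3)
river: ρ → (3,3,-4)
river: ρ → (-4,5,2)
river: ρ → (2,7,-1)
river: ρ → (-1,7,2)
river: ρ → (2,5,-4)
ρ-cycle length = 6 (tail of 0 descent steps not counted)

6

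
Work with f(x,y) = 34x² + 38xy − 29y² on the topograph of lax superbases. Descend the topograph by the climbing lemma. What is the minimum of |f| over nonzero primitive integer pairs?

river: ρ → (-29,20,43)
river: ρ → (43,66,-6)
river: ρ → (-6,66,43)
river: ρ → (43,20,-29)
river: ρ → (-29,38,34)
river: ρ → (34,30,-33)
river: ρ → (-33,36,31)
river: ρ → (31,26,-38)
river: ρ → (-38,50,19)
river: ρ → (19,64,-17)
river: ρ → (-17,72,3)
river: ρ → (3,72,-17)
river: ρ → (-17,64,19)
river: ρ → (19,50,-38)
river: ρ → (-38,26,31)
river: ρ → (31,36,-33)
river: ρ → (-33,30,34)
river: ρ → (34,38,-29)
closes: descent 0, river 18
min |a| on river = 3

3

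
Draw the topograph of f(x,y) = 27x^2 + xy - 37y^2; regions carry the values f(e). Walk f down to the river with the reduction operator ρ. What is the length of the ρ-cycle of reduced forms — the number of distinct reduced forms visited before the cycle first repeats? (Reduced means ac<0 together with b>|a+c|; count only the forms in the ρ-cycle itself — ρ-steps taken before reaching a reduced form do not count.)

D = 3997, ⌊√D⌋ = 63
descent: ρ → (-37,-1,27)
descent: ρ → (27,55,-9)  [lands on river]
river: ρ → (-9,53,33)
river: ρ → (33,13,-29)
river: ρ → (-29,45,17)
river: ρ → (17,57,-11)
river: ρ → (-11,53,27)
ρ-cycle length = 6 (tail of 2 descent steps not counted)

6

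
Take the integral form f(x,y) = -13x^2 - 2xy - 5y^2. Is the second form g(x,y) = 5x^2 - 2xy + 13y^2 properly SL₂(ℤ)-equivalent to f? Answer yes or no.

D₁ = -256, D₂ = -256
f is negative-definite; reduce −f:
−f: flip: (13,2,5)→(5,-2,13)
−f: reduced (well bottom): (5,-2,13) with a≤c, −a<b≤a
flip sign back: reduced form of f is (-5,2,-13)
g: reduced (well bottom): (5,-2,13) with a≤c, −a<b≤a
reduced forms (-5, 2, -13) vs (5, -2, 13) ⇒ inequivalent

no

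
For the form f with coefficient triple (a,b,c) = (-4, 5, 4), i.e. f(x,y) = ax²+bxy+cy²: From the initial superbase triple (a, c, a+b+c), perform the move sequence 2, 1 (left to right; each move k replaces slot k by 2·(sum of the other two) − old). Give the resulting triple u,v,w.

start (-4,4,5) = (f(1,0),f(0,1),f(1,1))
replace slot 2: 2·((-4)+5) − 4 = -2 → (-4,-2,5)
replace slot 1: 2·((-2)+5) − (-4) = 10 → (10,-2,5)

10,-2,5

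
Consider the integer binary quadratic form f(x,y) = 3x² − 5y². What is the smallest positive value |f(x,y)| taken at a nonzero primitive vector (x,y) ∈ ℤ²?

descent: ρ → (-5,0,3)
descent: ρ → (3,6,-2)  [lands on river]
river: ρ → (-2,6,3)
closes: descent 2, river 2
min |a| on river = 2

2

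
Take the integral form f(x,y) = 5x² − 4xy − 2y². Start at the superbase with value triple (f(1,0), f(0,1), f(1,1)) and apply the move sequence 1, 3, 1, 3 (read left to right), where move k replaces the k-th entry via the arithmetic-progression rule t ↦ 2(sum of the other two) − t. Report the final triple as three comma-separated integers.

start (5,-2,-1) = (f(1,0),f(0,1),f(1,1))
replace slot 1: 2·((-2)+(-1)) − 5 = -11 → (-11,-2,-1)
replace slot 3: 2·((-11)+(-2)) − (-1) = -25 → (-11,-2,-25)
replace slot 1: 2·((-2)+(-25)) − (-11) = -43 → (-43,-2,-25)
replace slot 3: 2·((-43)+(-2)) − (-25) = -65 → (-43,-2,-65)

-43,-2,-65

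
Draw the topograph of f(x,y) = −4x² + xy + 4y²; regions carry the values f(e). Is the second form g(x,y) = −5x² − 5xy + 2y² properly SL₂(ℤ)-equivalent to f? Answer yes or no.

D₁ = 65, D₂ = 65
river cycle of f (length 6): (4, 7, -1), (-1, 7, 4), (4, 1, -4), (-4, 7, 1), (1, 7, -4), (-4, 1, 4)
river cycle of g (length 6): (2, 5, -5), (-5, 5, 2), (2, 7, -2), (-2, 5, 5), (5, 5, -2), (-2, 7, 2)
cycles differ ⇒ inequivalent

no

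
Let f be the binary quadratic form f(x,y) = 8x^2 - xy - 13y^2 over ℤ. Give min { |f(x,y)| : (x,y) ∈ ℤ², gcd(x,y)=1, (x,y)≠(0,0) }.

descent: ρ → (-13,1,8)
descent: ρ → (8,15,-6)  [lands on river]
river: ρ → (-6,9,14)
river: ρ → (14,19,-1)
river: ρ → (-1,19,14)
river: ρ → (14,9,-6)
river: ρ → (-6,15,8)
river: ρ → (8,17,-4)
river: ρ → (-4,15,12)
river: ρ → (12,9,-7)
river: ρ → (-7,19,2)
river: ρ → (2,17,-16)
river: ρ → (-16,15,3)
river: ρ → (3,15,-16)
river: ρ → (-16,17,2)
river: ρ → (2,19,-7)
river: ρ → (-7,9,12)
river: ρ → (12,15,-4)
river: ρ → (-4,17,8)
closes: descent 2, river 18
min |a| on river = 1

1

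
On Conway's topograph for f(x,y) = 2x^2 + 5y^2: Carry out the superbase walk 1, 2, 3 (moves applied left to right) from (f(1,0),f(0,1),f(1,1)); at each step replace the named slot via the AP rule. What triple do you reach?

start (2,5,7) = (f(1,0),f(0,1),f(1,1))
replace slot 1: 2·(5+7) − 2 = 22 → (22,5,7)
replace slot 2: 2·(22+7) − 5 = 53 → (22,53,7)
replace slot 3: 2·(22+53) − 7 = 143 → (22,53,143)

22,53,143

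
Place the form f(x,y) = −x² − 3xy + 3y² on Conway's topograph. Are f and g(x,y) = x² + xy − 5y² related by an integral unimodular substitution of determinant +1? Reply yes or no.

D₁ = 21, D₂ = 21
river cycle of f (length 2): (3, 3, -1), (-1, 3, 3)
river cycle of g (length 2): (1, 3, -3), (-3, 3, 1)
cycles differ ⇒ inequivalent

no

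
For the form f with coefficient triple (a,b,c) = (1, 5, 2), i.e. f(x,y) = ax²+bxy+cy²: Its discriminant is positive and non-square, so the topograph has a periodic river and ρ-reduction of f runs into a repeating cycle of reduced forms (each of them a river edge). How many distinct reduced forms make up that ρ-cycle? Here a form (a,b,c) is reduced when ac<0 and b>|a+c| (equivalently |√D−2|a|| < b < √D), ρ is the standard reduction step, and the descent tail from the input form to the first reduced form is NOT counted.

D = 17, ⌊√D⌋ = 4
descent: ρ → (2,3,-1)  [lands on river]
river: ρ → (-1,3,2)
river: ρ → (2,1,-2)
river: ρ → (-2,3,1)
river: ρ → (1,3,-2)
river: ρ → (-2,1,2)
ρ-cycle length = 6 (tail of 1 descent step not counted)

6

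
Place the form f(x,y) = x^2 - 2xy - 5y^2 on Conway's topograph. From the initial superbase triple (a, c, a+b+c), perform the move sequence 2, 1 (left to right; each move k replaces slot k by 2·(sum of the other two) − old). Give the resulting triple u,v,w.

start (1,-5,-6) = (f(1,0),f(0,1),f(1,1))
replace slot 2: 2·(1+(-6)) − (-5) = -5 → (1,-5,-6)
replace slot 1: 2·((-5)+(-6)) − 1 = -23 → (-23,-5,-6)

-23,-5,-6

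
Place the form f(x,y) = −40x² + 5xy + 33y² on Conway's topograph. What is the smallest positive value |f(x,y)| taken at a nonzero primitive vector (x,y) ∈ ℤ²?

descent: ρ → (33,61,-12)  [lands on river]
river: ρ → (-12,59,38)
river: ρ → (38,17,-33)
river: ρ → (-33,49,22)
river: ρ → (22,39,-43)
river: ρ → (-43,47,18)
river: ρ → (18,61,-22)
river: ρ → (-22,71,3)
river: ρ → (3,67,-68)
river: ρ → (-68,69,2)
river: ρ → (2,71,-33)
river: ρ → (-33,61,12)
river: ρ → (12,59,-38)
river: ρ → (-38,17,33)
river: ρ → (33,49,-22)
river: ρ → (-22,39,43)
river: ρ → (43,47,-18)
river: ρ → (-18,61,22)
river: ρ → (22,71,-3)
river: ρ → (-3,67,68)
river: ρ → (68,69,-2)
river: ρ → (-2,71,33)
closes: descent 1, river 22
min |a| on river = 2

2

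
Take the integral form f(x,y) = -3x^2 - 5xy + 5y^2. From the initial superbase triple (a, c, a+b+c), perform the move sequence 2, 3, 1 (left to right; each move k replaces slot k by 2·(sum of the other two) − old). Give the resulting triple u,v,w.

start (-3,5,-3) = (f(1,0),f(0,1),f(1,1))
replace slot 2: 2·((-3)+(-3)) − 5 = -17 → (-3,-17,-3)
replace slot 3: 2·((-3)+(-17)) − (-3) = -37 → (-3,-17,-37)
replace slot 1: 2·((-17)+(-37)) − (-3) = -105 → (-105,-17,-37)

-105,-17,-37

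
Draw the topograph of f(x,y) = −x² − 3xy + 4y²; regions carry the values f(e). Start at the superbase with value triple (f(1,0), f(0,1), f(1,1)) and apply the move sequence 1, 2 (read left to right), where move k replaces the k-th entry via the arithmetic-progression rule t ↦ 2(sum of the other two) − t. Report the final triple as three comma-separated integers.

start (-1,4,0) = (f(1,0),f(0,1),f(1,1))
replace slot 1: 2·(4+0) − (-1) = 9 → (9,4,0)
replace slot 2: 2·(9+0) − 4 = 14 → (9,14,0)

9,14,0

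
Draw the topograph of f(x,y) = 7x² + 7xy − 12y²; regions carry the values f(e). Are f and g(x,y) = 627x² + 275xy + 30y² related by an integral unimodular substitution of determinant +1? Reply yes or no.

D₁ = 385, D₂ = 385
river cycle of f (length 10): (-12, 17, 2), (2, 19, -3), (-3, 17, 8), (8, 15, -5), (-5, 15, 8), (8, 17, -3), (-3, 19, 2), (2, 17, -12), (-12, 7, 7), (7, 7, -12)
river cycle of g (length 10): (2, 19, -3), (-3, 17, 8), (8, 15, -5), (-5, 15, 8), (8, 17, -3), (-3, 19, 2), (2, 17, -12), (-12, 7, 7), (7, 7, -12), (-12, 17, 2)
cycles coincide ⇒ equivalent

yes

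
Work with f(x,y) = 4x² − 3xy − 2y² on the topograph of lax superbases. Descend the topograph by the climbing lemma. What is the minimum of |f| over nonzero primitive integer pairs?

descent: ρ → (-2,3,4)  [lands on river]
river: ρ → (4,5,-1)
river: ρ → (-1,5,4)
river: ρ → (4,3,-2)
river: ρ → (-2,5,2)
river: ρ → (2,3,-4)
river: ρ → (-4,5,1)
river: ρ → (1,5,-4)
river: ρ → (-4,3,2)
river: ρ → (2,5,-2)
closes: descent 1, river 10
min |a| on river = 1

1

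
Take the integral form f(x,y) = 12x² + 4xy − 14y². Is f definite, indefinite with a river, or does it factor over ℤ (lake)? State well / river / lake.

D = b²−4ac = 4² − 4·12·(-14) = 688
D > 0 non-square ⇒ indefinite ⇒ periodic river

river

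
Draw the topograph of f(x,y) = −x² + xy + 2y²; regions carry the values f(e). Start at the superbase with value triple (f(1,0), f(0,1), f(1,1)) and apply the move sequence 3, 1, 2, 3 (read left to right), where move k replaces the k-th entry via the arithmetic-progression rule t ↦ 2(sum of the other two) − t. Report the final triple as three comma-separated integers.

start (-1,2,2) = (f(1,0),f(0,1),f(1,1))
replace slot 3: 2·((-1)+2) − 2 = 0 → (-1,2,0)
replace slot 1: 2·(2+0) − (-1) = 5 → (5,2,0)
replace slot 2: 2·(5+0) − 2 = 8 → (5,8,0)
replace slot 3: 2·(5+8) − 0 = 26 → (5,8,26)

5,8,26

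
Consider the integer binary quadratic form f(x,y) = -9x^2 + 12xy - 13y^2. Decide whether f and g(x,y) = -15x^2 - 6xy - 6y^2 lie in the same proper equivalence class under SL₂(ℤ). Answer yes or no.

D₁ = -324, D₂ = -324
f is negative-definite; reduce −f:
−f: translate: b→6 (≡-12 mod 18), so (9,-12,13)→(9,6,10)
−f: reduced (well bottom): (9,6,10) with a≤c, −a<b≤a
flip sign back: reduced form of f is (-9,-6,-10)
g is negative-definite; reduce −g:
−g: flip: (15,6,6)→(6,-6,15)
−g: translate: b→6 (≡-6 mod 12), so (6,-6,15)→(6,6,15)
−g: reduced (well bottom): (6,6,15) with a≤c, −a<b≤a
flip sign back: reduced form of g is (-6,-6,-15)
reduced forms (-9, -6, -10) vs (-6, -6, -15) ⇒ inequivalent

no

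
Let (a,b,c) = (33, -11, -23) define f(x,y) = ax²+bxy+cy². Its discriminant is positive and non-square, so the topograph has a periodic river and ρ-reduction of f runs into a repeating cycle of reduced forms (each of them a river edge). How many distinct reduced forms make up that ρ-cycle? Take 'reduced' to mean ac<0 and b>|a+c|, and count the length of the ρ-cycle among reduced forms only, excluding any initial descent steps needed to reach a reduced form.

D = 3157, ⌊√D⌋ = 56
descent: ρ → (-23,11,33)  [lands on river]
river: ρ → (33,55,-1)
river: ρ → (-1,55,33)
river: ρ → (33,11,-23)
river: ρ → (-23,35,21)
river: ρ → (21,49,-9)
river: ρ → (-9,41,41)
river: ρ → (41,41,-9)
river: ρ → (-9,49,21)
river: ρ → (21,35,-23)
ρ-cycle length = 10 (tail of 1 descent step not counted)

10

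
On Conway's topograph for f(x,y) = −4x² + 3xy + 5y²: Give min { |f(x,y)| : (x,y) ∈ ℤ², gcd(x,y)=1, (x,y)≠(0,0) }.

river: ρ → (5,7,-2)
river: ρ → (-2,9,1)
river: ρ → (1,9,-2)
river: ρ → (-2,7,5)
river: ρ → (5,3,-4)
river: ρ → (-4,5,4)
river: ρ → (4,3,-5)
river: ρ → (-5,7,2)
river: ρ → (2,9,-1)
river: ρ → (-1,9,2)
river: ρ → (2,7,-5)
river: ρ → (-5,3,4)
river: ρ → (4,5,-4)
river: ρ → (-4,3,5)
closes: descent 0, river 14
min |a| on river = 1

1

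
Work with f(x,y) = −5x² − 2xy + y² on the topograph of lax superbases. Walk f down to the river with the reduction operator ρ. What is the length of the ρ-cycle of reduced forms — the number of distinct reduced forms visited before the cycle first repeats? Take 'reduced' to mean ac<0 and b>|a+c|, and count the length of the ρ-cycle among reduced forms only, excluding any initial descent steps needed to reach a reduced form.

D = 24, ⌊√D⌋ = 4
descent: ρ → (1,4,-2)  [lands on river]
river: ρ → (-2,4,1)
ρ-cycle length = 2 (tail of 1 descent step not counted)

2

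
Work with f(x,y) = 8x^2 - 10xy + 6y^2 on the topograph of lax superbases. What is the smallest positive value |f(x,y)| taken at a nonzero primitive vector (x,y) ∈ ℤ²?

translate: b→6 (≡-10 mod 16), so (8,-10,6)→(8,6,4)
flip: (8,6,4)→(4,-6,8)
translate: b→2 (≡-6 mod 8), so (4,-6,8)→(4,2,6)
reduced (well bottom): (4,2,6) with a≤c, −a<b≤a
well minimum = a = 4

4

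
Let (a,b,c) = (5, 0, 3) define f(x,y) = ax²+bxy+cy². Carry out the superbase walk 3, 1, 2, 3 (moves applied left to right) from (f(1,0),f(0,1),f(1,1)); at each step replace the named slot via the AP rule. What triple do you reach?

start (5,3,8) = (f(1,0),f(0,1),f(1,1))
replace slot 3: 2·(5+3) − 8 = 8 → (5,3,8)
replace slot 1: 2·(3+8) − 5 = 17 → (17,3,8)
replace slot 2: 2·(17+8) − 3 = 47 → (17,47,8)
replace slot 3: 2·(17+47) − 8 = 120 → (17,47,120)

17,47,120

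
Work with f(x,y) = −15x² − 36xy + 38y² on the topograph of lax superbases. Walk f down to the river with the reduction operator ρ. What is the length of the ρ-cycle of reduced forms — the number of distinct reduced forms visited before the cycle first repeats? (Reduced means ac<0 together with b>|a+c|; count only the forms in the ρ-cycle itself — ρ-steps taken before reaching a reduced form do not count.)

D = 3576, ⌊√D⌋ = 59
descent: ρ → (38,36,-15)  [lands on river]
river: ρ → (-15,54,11)
river: ρ → (11,56,-10)
river: ρ → (-10,44,41)
river: ρ → (41,38,-13)
river: ρ → (-13,40,38)
ρ-cycle length = 6 (tail of 1 descent step not counted)

6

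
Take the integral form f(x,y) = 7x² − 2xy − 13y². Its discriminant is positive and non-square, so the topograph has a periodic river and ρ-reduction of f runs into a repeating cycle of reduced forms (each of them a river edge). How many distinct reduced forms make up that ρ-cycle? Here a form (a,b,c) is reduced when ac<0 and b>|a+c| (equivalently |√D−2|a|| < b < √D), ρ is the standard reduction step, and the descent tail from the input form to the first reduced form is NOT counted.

D = 368, ⌊√D⌋ = 19
descent: ρ → (-13,2,7)
descent: ρ → (7,12,-8)  [lands on river]
river: ρ → (-8,4,11)
river: ρ → (11,18,-1)
river: ρ → (-1,18,11)
river: ρ → (11,4,-8)
river: ρ → (-8,12,7)
river: ρ → (7,16,-4)
river: ρ → (-4,16,7)
ρ-cycle length = 8 (tail of 2 descent steps not counted)

8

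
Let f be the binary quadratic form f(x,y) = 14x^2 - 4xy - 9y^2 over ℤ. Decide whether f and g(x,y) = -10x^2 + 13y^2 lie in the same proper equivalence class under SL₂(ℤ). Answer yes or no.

D₁ = 520, D₂ = 520
river cycle of f (length 6): (-9, 22, 1), (1, 22, -9), (-9, 14, 9), (9, 22, -1), (-1, 22, 9), (9, 14, -9)
river cycle of g (length 6): (-10, 20, 3), (3, 22, -3), (-3, 20, 10), (10, 20, -3), (-3, 22, 3), (3, 20, -10)
cycles differ ⇒ inequivalent

no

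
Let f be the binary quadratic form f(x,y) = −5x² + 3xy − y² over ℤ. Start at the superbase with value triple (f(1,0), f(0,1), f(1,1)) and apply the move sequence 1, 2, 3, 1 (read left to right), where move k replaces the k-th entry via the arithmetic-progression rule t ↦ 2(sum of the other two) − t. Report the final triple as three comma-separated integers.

start (-5,-1,-3) = (f(1,0),f(0,1),f(1,1))
replace slot 1: 2·((-1)+(-3)) − (-5) = -3 → (-3,-1,-3)
replace slot 2: 2·((-3)+(-3)) − (-1) = -11 → (-3,-11,-3)
replace slot 3: 2·((-3)+(-11)) − (-3) = -25 → (-3,-11,-25)
replace slot 1: 2·((-11)+(-25)) − (-3) = -69 → (-69,-11,-25)

-69,-11,-25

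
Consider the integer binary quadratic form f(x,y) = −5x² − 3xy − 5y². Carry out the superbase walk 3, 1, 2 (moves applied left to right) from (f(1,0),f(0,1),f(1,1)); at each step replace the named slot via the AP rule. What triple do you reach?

start (-5,-5,-13) = (f(1,0),f(0,1),f(1,1))
replace slot 3: 2·((-5)+(-5)) − (-13) = -7 → (-5,-5,-7)
replace slot 1: 2·((-5)+(-7)) − (-5) = -19 → (-19,-5,-7)
replace slot 2: 2·((-19)+(-7)) − (-5) = -47 → (-19,-47,-7)

-19,-47,-7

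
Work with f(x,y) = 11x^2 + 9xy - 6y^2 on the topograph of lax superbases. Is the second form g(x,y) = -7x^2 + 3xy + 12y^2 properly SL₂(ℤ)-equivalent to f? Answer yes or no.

D₁ = 345, D₂ = 345
river cycle of f (length 10): (-6, 15, 5), (5, 15, -6), (-6, 9, 11), (11, 13, -4), (-4, 11, 14), (14, 17, -1), (-1, 17, 14), (14, 11, -4), (-4, 13, 11), (11, 9, -6)
river cycle of g (length 10): (-7, 17, 2), (2, 15, -15), (-15, 15, 2), (2, 17, -7), (-7, 11, 8), (8, 5, -10), (-10, 15, 3), (3, 15, -10), (-10, 5, 8), (8, 11, -7)
cycles differ ⇒ inequivalent

no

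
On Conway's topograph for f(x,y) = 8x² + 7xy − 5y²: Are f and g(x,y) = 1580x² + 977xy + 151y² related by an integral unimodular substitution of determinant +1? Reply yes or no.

D₁ = 209, D₂ = 209
river cycle of f (length 12): (-5, 13, 2), (2, 11, -11), (-11, 11, 2), (2, 13, -5), (-5, 7, 8), (8, 9, -4), (-4, 7, 10), (10, 13, -1), (-1, 13, 10), (10, 7, -4), … (2 more)
river cycle of g (length 12): (8, 7, -5), (-5, 13, 2), (2, 11, -11), (-11, 11, 2), (2, 13, -5), (-5, 7, 8), (8, 9, -4), (-4, 7, 10), (10, 13, -1), (-1, 13, 10), … (2 more)
cycles coincide ⇒ equivalent

yes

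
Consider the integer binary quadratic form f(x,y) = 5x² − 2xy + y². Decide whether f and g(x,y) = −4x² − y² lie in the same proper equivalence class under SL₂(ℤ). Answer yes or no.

D₁ = -16, D₂ = -16
f: flip: (5,-2,1)→(1,2,5)
f: translate: b→0 (≡2 mod 2), so (1,2,5)→(1,0,4)
f: reduced (well bottom): (1,0,4) with a≤c, −a<b≤a
g is negative-definite; reduce −g:
−g: flip: (4,0,1)→(1,0,4)
−g: reduced (well bottom): (1,0,4) with a≤c, −a<b≤a
flip sign back: reduced form of g is (-1,0,-4)
reduced forms (1, 0, 4) vs (-1, 0, -4) ⇒ inequivalent

no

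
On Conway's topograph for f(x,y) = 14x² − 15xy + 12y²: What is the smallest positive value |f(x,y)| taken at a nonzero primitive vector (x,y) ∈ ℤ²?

translate: b→13 (≡-15 mod 28), so (14,-15,12)→(14,13,11)
flip: (14,13,11)→(11,-13,14)
translate: b→9 (≡-13 mod 22), so (11,-13,14)→(11,9,12)
reduced (well bottom): (11,9,12) with a≤c, −a<b≤a
well minimum = a = 11

11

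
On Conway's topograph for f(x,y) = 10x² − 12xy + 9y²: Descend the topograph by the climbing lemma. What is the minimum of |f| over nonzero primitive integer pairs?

translate: b→8 (≡-12 mod 20), so (10,-12,9)→(10,8,7)
flip: (10,8,7)→(7,-8,10)
translate: b→6 (≡-8 mod 14), so (7,-8,10)→(7,6,9)
reduced (well bottom): (7,6,9) with a≤c, −a<b≤a
well minimum = a = 7

7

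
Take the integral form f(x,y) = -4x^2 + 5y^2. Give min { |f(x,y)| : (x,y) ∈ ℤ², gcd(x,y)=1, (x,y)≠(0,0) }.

descent: ρ → (5,0,-4)
descent: ρ → (-4,8,1)  [lands on river]
river: ρ → (1,8,-4)
closes: descent 2, river 2
min |a| on river = 1

1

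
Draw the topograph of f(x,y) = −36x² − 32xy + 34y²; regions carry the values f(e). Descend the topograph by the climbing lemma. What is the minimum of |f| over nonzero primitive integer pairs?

descent: ρ → (34,32,-36)  [lands on river]
river: ρ → (-36,40,30)
river: ρ → (30,20,-46)
river: ρ → (-46,72,4)
river: ρ → (4,72,-46)
river: ρ → (-46,20,30)
river: ρ → (30,40,-36)
river: ρ → (-36,32,34)
river: ρ → (34,36,-34)
river: ρ → (-34,32,36)
river: ρ → (36,40,-30)
river: ρ → (-30,20,46)
river: ρ → (46,72,-4)
river: ρ → (-4,72,46)
river: ρ → (46,20,-30)
river: ρ → (-30,40,36)
river: ρ → (36,32,-34)
river: ρ → (-34,36,34)
closes: descent 1, river 18
min |a| on river = 4

4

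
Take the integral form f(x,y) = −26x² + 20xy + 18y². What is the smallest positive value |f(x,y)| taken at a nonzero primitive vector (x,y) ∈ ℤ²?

river: ρ → (18,16,-28)
river: ρ → (-28,40,6)
river: ρ → (6,44,-14)
river: ρ → (-14,40,12)
river: ρ → (12,32,-26)
river: ρ → (-26,20,18)
closes: descent 0, river 6
min |a| on river = 6

6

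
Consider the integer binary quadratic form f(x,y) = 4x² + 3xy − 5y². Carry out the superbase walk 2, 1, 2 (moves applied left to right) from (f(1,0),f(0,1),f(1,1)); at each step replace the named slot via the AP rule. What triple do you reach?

start (4,-5,2) = (f(1,0),f(0,1),f(1,1))
replace slot 2: 2·(4+2) − (-5) = 17 → (4,17,2)
replace slot 1: 2·(17+2) − 4 = 34 → (34,17,2)
replace slot 2: 2·(34+2) − 17 = 55 → (34,55,2)

34,55,2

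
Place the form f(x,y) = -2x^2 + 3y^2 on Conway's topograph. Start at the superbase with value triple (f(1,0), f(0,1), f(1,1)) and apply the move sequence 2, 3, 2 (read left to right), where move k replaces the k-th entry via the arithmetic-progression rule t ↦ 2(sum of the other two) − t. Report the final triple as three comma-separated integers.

start (-2,3,1) = (f(1,0),f(0,1),f(1,1))
replace slot 2: 2·((-2)+1) − 3 = -5 → (-2,-5,1)
replace slot 3: 2·((-2)+(-5)) − 1 = -15 → (-2,-5,-15)
replace slot 2: 2·((-2)+(-15)) − (-5) = -29 → (-2,-29,-15)

-2,-29,-15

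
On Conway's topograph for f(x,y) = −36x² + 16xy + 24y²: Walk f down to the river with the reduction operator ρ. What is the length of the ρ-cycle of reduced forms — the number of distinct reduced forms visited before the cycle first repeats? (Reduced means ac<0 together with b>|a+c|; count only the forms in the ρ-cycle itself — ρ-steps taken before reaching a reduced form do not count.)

D = 3712, ⌊√D⌋ = 60
river: ρ → (24,32,-28)
river: ρ → (-28,24,28)
river: ρ → (28,32,-24)
river: ρ → (-24,16,36)
river: ρ → (36,56,-4)
river: ρ → (-4,56,36)
river: ρ → (36,16,-24)
river: ρ → (-24,32,28)
river: ρ → (28,24,-28)
river: ρ → (-28,32,24)
river: ρ → (24,16,-36)
river: ρ → (-36,56,4)
river: ρ → (4,56,-36)
river: ρ → (-36,16,24)
ρ-cycle length = 14 (tail of 0 descent steps not counted)

14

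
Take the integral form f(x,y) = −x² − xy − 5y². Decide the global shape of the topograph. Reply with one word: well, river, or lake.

D = b²−4ac = (-1)² − 4·(-1)·(-5) = -19
D < 0 ⇒ definite ⇒ every region one sign ⇒ single well

well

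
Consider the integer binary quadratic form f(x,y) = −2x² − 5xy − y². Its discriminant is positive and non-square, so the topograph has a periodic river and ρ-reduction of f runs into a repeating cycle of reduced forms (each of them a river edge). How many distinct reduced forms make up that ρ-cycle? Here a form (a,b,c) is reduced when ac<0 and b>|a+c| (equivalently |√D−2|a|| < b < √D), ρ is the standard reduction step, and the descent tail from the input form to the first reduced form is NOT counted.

D = 17, ⌊√D⌋ = 4
descent: ρ → (-1,3,2)  [lands on river]
river: ρ → (2,1,-2)
river: ρ → (-2,3,1)
river: ρ → (1,3,-2)
river: ρ → (-2,1,2)
river: ρ → (2,3,-1)
ρ-cycle length = 6 (tail of 1 descent step not counted)

6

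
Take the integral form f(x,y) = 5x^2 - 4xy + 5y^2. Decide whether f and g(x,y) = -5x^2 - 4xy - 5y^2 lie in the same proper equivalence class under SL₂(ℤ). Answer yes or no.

D₁ = -84, D₂ = -84
f: flip: (5,-4,5)→(5,4,5)
f: reduced (well bottom): (5,4,5) with a≤c, −a<b≤a
g is negative-definite; reduce −g:
−g: reduced (well bottom): (5,4,5) with a≤c, −a<b≤a
flip sign back: reduced form of g is (-5,-4,-5)
reduced forms (5, 4, 5) vs (-5, -4, -5) ⇒ inequivalent

no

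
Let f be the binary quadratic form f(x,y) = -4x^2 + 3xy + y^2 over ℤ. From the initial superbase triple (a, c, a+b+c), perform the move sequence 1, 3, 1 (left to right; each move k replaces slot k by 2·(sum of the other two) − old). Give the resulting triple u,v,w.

start (-4,1,0) = (f(1,0),f(0,1),f(1,1))
replace slot 1: 2·(1+0) − (-4) = 6 → (6,1,0)
replace slot 3: 2·(6+1) − 0 = 14 → (6,1,14)
replace slot 1: 2·(1+14) − 6 = 24 → (24,1,14)

24,1,14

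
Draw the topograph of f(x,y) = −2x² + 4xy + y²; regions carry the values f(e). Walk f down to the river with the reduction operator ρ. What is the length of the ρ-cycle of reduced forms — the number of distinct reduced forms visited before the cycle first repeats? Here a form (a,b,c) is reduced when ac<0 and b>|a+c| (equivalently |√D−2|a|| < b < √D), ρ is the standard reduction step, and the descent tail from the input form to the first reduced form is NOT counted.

D = 24, ⌊√D⌋ = 4
river: ρ → (1,4,-2)
river: ρ → (-2,4,1)
ρ-cycle length = 2 (tail of 0 descent steps not counted)

2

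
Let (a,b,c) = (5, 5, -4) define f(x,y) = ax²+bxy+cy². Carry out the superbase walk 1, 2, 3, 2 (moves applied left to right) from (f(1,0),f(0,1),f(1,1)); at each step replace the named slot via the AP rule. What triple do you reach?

start (5,-4,6) = (f(1,0),f(0,1),f(1,1))
replace slot 1: 2·((-4)+6) − 5 = -1 → (-1,-4,6)
replace slot 2: 2·((-1)+6) − (-4) = 14 → (-1,14,6)
replace slot 3: 2·((-1)+14) − 6 = 20 → (-1,14,20)
replace slot 2: 2·((-1)+20) − 14 = 24 → (-1,24,20)

-1,24,20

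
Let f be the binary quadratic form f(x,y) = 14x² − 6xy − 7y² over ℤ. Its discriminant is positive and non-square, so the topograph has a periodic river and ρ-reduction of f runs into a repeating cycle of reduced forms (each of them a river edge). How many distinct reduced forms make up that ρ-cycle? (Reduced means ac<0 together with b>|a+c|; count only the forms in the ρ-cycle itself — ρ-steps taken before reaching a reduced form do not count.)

D = 428, ⌊√D⌋ = 20
descent: ρ → (-7,20,1)  [lands on river]
river: ρ → (1,20,-7)
river: ρ → (-7,8,13)
river: ρ → (13,18,-2)
river: ρ → (-2,18,13)
river: ρ → (13,8,-7)
ρ-cycle length = 6 (tail of 1 descent step not counted)

6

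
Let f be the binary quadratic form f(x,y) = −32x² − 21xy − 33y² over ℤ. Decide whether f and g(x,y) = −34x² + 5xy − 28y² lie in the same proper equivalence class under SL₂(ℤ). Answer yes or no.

D₁ = -3783, D₂ = -3783
f is negative-definite; reduce −f:
−f: reduced (well bottom): (32,21,33) with a≤c, −a<b≤a
flip sign back: reduced form of f is (-32,-21,-33)
g is negative-definite; reduce −g:
−g: flip: (34,-5,28)→(28,5,34)
−g: reduced (well bottom): (28,5,34) with a≤c, −a<b≤a
flip sign back: reduced form of g is (-28,-5,-34)
reduced forms (-32, -21, -33) vs (-28, -5, -34) ⇒ inequivalent

no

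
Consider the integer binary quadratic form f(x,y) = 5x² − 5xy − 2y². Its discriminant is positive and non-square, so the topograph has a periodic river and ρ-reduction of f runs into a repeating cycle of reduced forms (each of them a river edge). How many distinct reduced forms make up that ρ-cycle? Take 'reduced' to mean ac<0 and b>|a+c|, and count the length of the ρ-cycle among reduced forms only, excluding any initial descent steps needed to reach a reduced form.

D = 65, ⌊√D⌋ = 8
descent: ρ → (-2,5,5)  [lands on river]
river: ρ → (5,5,-2)
river: ρ → (-2,7,2)
river: ρ → (2,5,-5)
river: ρ → (-5,5,2)
river: ρ → (2,7,-2)
ρ-cycle length = 6 (tail of 1 descent step not counted)

6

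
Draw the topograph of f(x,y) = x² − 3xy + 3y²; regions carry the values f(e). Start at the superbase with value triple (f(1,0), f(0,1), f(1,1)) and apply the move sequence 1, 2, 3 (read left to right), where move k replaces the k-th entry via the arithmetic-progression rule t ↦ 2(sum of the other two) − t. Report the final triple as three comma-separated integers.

start (1,3,1) = (f(1,0),f(0,1),f(1,1))
replace slot 1: 2·(3+1) − 1 = 7 → (7,3,1)
replace slot 2: 2·(7+1) − 3 = 13 → (7,13,1)
replace slot 3: 2·(7+13) − 1 = 39 → (7,13,39)

7,13,39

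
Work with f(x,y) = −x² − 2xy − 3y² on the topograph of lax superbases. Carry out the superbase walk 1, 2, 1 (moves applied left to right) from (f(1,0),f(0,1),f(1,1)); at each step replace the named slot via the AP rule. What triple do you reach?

start (-1,-3,-6) = (f(1,0),f(0,1),f(1,1))
replace slot 1: 2·((-3)+(-6)) − (-1) = -17 → (-17,-3,-6)
replace slot 2: 2·((-17)+(-6)) − (-3) = -43 → (-17,-43,-6)
replace slot 1: 2·((-43)+(-6)) − (-17) = -81 → (-81,-43,-6)

-81,-43,-6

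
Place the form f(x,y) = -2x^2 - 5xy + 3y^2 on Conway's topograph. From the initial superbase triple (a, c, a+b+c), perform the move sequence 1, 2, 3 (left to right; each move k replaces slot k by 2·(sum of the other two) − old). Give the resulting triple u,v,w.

start (-2,3,-4) = (f(1,0),f(0,1),f(1,1))
replace slot 1: 2·(3+(-4)) − (-2) = 0 → (0,3,-4)
replace slot 2: 2·(0+(-4)) − 3 = -11 → (0,-11,-4)
replace slot 3: 2·(0+(-11)) − (-4) = -18 → (0,-11,-18)

0,-11,-18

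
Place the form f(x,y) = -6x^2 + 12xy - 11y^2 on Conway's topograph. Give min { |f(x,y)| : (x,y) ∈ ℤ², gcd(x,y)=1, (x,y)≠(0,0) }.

translate: b→0 (≡-12 mod 12), so (6,-12,11)→(6,0,5)
flip: (6,0,5)→(5,0,6)
reduced (well bottom): (5,0,6) with a≤c, −a<b≤a
well minimum |f| = |-5| = 5 (negative-definite)

5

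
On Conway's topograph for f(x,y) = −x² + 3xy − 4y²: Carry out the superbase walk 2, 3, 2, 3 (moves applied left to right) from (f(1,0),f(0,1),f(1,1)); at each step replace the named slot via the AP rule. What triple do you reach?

start (-1,-4,-2) = (f(1,0),f(0,1),f(1,1))
replace slot 2: 2·((-1)+(-2)) − (-4) = -2 → (-1,-2,-2)
replace slot 3: 2·((-1)+(-2)) − (-2) = -4 → (-1,-2,-4)
replace slot 2: 2·((-1)+(-4)) − (-2) = -8 → (-1,-8,-4)
replace slot 3: 2·((-1)+(-8)) − (-4) = -14 → (-1,-8,-14)

-1,-8,-14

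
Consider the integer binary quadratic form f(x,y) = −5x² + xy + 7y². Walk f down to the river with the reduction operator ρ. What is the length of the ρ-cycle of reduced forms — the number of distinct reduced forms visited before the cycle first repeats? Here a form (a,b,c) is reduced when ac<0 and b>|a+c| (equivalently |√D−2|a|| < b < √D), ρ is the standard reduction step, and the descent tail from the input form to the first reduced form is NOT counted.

D = 141, ⌊√D⌋ = 11
descent: ρ → (7,-1,-5)
descent: ρ → (-5,11,1)  [lands on river]
river: ρ → (1,11,-5)
river: ρ → (-5,9,3)
river: ρ → (3,9,-5)
ρ-cycle length = 4 (tail of 2 descent steps not counted)

4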